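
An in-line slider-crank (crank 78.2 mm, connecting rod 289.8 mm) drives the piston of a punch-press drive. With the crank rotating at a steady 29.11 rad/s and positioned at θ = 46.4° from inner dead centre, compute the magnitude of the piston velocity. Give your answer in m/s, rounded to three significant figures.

ω = 29.11 rad/s
For an in-line slider-crank, x = r cosθ + √(L² − r² sin²θ), so v = −rω sinθ·[1 + r cosθ/√(L² − r² sin²θ)].
With r = 0.0782 m, L = 0.2898 m, θ = 46.4°: √(L² − r² sin²θ) = 0.28421 m.
v = −0.0782·29.11·0.72417·[1 + 0.0782·0.68962/0.28421] = -1.9613 m/s.
|v| = 1.9613 m/s.

1.96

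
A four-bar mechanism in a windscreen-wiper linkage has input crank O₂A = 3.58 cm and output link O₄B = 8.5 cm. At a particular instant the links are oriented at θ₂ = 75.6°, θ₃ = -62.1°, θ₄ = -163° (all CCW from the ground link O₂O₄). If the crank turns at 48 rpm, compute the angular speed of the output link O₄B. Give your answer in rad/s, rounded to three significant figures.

1.45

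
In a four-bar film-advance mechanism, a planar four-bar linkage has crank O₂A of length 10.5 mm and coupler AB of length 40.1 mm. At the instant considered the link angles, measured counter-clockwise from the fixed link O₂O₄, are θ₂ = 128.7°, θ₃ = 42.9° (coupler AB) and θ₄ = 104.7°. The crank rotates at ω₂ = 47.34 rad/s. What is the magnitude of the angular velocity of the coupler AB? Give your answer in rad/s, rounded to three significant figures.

ω₂ = 47.34 rad/s
Differentiating the loop-closure r₂e^{iθ₂}+r₃e^{iθ₃}=r₁+r₄e^{iθ₄} gives r₂ω₂e^{iθ₂}+r₃ω₃e^{iθ₃}=r₄ω₄e^{iθ₄}.
Eliminating the other unknown: ω₃ = r₂ω₂ sin(θ₄−θ₂) / [r₃ sin(θ₃−θ₄)].
Numerator sine = -0.40674; denominator sine = -0.88130.
Result = 0.0105·47.34·(-0.40674) / (0.0401·(-0.88130)) = +5.7209 rad/s; magnitude 5.7209 rad/s.

5.72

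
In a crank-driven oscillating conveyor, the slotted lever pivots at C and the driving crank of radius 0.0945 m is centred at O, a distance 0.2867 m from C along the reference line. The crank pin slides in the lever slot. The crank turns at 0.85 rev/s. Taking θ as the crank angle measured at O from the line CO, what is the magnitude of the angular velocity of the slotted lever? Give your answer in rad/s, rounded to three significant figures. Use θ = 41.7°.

1.18

ω = 5.341 rad/s (from 0.85 rev/s).
Crank pin A relative to C: A = (d + r cosθ, r sinθ); lever angle φ = atan2(r sinθ, d + r cosθ).
Differentiating tanφ: φ̇ = rω(d cosθ + r)/(d² + r² + 2dr cosθ).
d² + r² + 2dr cosθ = |CA|² = 0.131585 m²;  d cosθ + r = +0.30856 m.
|ω_lever| = |0.0945·5.341·+0.30856| / 0.131585 = 1.1835 rad/s.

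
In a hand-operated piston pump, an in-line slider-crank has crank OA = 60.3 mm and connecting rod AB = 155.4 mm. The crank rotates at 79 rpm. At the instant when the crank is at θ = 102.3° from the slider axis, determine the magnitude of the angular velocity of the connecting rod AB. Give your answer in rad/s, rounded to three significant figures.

ω = 8.273 rad/s (converted from 79 rpm).
The rod makes angle φ with the slider axis where L sinφ = r sinθ; differentiating, L cosφ·φ̇ = r ω cosθ.
L cosφ = √(L² − r² sin²θ) = 0.1438 m.
|ω_rod| = r ω |cosθ| / √(L² − r² sin²θ) = 0.0603·8.273·0.21303/0.1438 = 0.73903 rad/s.

0.739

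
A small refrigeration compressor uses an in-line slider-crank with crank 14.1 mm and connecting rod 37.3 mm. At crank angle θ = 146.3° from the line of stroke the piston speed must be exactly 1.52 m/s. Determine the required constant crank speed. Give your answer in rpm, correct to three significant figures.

2740

For an in-line slider-crank, |v_piston| = rω|sinθ|·[1 + r cosθ/√(L² − r² sin²θ)].
With r = 0.0141 m, L = 0.0373 m, θ = 146.3°: the bracketed kinematic factor |dx/dθ| = 0.005307 m.
ω = v/|dx/dθ| = 1.52/0.005307 = 286.42 rad/s.
N = 60ω/(2π) = 2735.1 rpm.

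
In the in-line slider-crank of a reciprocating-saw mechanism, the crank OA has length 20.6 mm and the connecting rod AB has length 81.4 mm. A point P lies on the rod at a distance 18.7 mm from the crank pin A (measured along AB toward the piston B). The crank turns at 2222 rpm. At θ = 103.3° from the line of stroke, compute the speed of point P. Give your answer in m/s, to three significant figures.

ω = 232.7 rad/s.  Crank-pin speed |V_A| = rω = 4.7934 m/s, perpendicular to OA.
Rod angle: sinφ = −(r/L) sinθ ⇒ φ = -14.258°; ω_rod = −rω cosθ/√(L²−r²sin²θ) = +13.977 rad/s.
V_P = V_A + ω_rod × AP, with AP = 0.0187 m along the rod.
Components: V_Px = −rω sinθ − a·ω_rod·sinφ = -4.6004 m/s;  V_Py = rω cosθ + a·ω_rod·cosφ = -0.84939 m/s.
|V_P| = √(V_Px² + V_Py²) = 4.6782 m/s.

4.68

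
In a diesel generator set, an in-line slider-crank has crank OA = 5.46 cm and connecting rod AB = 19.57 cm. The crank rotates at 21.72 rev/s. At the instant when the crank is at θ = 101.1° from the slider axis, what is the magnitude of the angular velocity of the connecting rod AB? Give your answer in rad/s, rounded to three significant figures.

7.62

ω = 136.5 rad/s (converted from 21.72 rev/s).
The rod makes angle φ with the slider axis where L sinφ = r sinθ; differentiating, L cosφ·φ̇ = r ω cosθ.
L cosφ = √(L² − r² sin²θ) = 0.18822 m.
|ω_rod| = r ω |cosθ| / √(L² − r² sin²θ) = 0.0546·136.5·0.19252/0.18822 = 7.6215 rad/s.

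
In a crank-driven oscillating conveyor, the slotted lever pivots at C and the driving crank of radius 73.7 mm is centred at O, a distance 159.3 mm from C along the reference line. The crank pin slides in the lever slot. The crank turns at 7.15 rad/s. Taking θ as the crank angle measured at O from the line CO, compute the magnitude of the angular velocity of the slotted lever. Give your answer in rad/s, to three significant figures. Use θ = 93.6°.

1.14

ω = 7.15 rad/s
Crank pin A relative to C: A = (d + r cosθ, r sinθ); lever angle φ = atan2(r sinθ, d + r cosθ).
Differentiating tanφ: φ̇ = rω(d cosθ + r)/(d² + r² + 2dr cosθ).
d² + r² + 2dr cosθ = |CA|² = 0.0293338 m²;  d cosθ + r = +0.063697 m.
|ω_lever| = |0.0737·7.15·+0.063697| / 0.0293338 = 1.1443 rad/s.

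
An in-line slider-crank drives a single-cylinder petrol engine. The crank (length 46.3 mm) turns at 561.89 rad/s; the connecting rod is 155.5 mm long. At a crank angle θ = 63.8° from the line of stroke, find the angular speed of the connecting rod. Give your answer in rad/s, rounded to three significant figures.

ω = 561.9 rad/s
The rod makes angle φ with the slider axis where L sinφ = r sinθ; differentiating, L cosφ·φ̇ = r ω cosθ.
L cosφ = √(L² − r² sin²θ) = 0.14985 m.
|ω_rod| = r ω |cosθ| / √(L² − r² sin²θ) = 0.0463·561.9·0.44151/0.14985 = 76.651 rad/s.

76.7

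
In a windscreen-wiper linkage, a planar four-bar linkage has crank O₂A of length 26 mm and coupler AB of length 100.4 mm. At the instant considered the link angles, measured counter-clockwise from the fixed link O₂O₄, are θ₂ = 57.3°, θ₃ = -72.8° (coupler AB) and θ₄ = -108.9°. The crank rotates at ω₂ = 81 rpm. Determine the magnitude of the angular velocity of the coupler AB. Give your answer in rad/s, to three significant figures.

0.889

ω₂ = 8.482 rad/s (from 81 rpm).
Differentiating the loop-closure r₂e^{iθ₂}+r₃e^{iθ₃}=r₁+r₄e^{iθ₄} gives r₂ω₂e^{iθ₂}+r₃ω₃e^{iθ₃}=r₄ω₄e^{iθ₄}.
Eliminating the other unknown: ω₃ = r₂ω₂ sin(θ₄−θ₂) / [r₃ sin(θ₃−θ₄)].
Numerator sine = -0.23853; denominator sine = +0.58920.
Result = 0.026·8.482·(-0.23853) / (0.1004·(+0.58920)) = -0.88929 rad/s; magnitude 0.88929 rad/s.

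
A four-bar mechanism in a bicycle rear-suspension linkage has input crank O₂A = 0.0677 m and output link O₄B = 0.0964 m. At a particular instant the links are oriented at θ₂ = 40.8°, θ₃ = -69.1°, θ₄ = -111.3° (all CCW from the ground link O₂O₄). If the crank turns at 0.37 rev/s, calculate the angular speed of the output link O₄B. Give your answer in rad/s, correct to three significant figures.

ω₂ = 2.325 rad/s (from 0.37 rev/s).
Differentiating the loop-closure r₂e^{iθ₂}+r₃e^{iθ₃}=r₁+r₄e^{iθ₄} gives r₂ω₂e^{iθ₂}+r₃ω₃e^{iθ₃}=r₄ω₄e^{iθ₄}.
Eliminating the other unknown: ω₄ = r₂ω₂ sin(θ₂−θ₃) / [r₄ sin(θ₄−θ₃)].
Numerator sine = +0.94029; denominator sine = -0.67172.
Result = 0.0677·2.325·(+0.94029) / (0.0964·(-0.67172)) = -2.2854 rad/s; magnitude 2.2854 rad/s.

2.29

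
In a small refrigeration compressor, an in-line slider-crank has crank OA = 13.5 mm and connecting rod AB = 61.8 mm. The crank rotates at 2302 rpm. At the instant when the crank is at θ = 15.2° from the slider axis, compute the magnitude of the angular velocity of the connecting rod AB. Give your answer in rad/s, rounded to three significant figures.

50.9

ω = 241.1 rad/s (converted from 2302 rpm).
The rod makes angle φ with the slider axis where L sinφ = r sinθ; differentiating, L cosφ·φ̇ = r ω cosθ.
L cosφ = √(L² − r² sin²θ) = 0.061699 m.
|ω_rod| = r ω |cosθ| / √(L² − r² sin²θ) = 0.0135·241.1·0.96502/0.061699 = 50.901 rad/s.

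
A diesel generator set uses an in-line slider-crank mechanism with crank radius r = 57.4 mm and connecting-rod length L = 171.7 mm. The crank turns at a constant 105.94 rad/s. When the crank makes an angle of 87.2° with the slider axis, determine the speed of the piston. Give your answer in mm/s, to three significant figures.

ω = 105.9 rad/s
For an in-line slider-crank, x = r cosθ + √(L² − r² sin²θ), so v = −rω sinθ·[1 + r cosθ/√(L² − r² sin²θ)].
With r = 0.0574 m, L = 0.1717 m, θ = 87.2°: √(L² − r² sin²θ) = 0.16185 m.
v = −0.0574·105.9·0.99881·[1 + 0.0574·0.04885/0.16185] = -6.1789 m/s.
|v| = 6.1789 m/s = 6178.9 mm/s.

6180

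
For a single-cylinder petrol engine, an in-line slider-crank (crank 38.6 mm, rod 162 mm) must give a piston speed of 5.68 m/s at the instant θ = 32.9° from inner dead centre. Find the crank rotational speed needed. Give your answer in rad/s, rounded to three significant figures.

225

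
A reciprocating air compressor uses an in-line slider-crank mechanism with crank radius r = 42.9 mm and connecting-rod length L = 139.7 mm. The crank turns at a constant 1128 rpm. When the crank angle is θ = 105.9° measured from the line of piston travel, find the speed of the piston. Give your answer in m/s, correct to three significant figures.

4.44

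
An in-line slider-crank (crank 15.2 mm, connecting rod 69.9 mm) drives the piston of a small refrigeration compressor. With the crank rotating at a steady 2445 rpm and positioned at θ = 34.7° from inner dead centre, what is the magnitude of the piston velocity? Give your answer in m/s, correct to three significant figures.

ω = 2π·2445/60 = 256 rad/s
For an in-line slider-crank, x = r cosθ + √(L² − r² sin²θ), so v = −rω sinθ·[1 + r cosθ/√(L² − r² sin²θ)].
With r = 0.0152 m, L = 0.0699 m, θ = 34.7°: √(L² − r² sin²θ) = 0.069362 m.
v = −0.0152·256·0.56928·[1 + 0.0152·0.82214/0.069362] = -2.6147 m/s.
|v| = 2.6147 m/s.

2.61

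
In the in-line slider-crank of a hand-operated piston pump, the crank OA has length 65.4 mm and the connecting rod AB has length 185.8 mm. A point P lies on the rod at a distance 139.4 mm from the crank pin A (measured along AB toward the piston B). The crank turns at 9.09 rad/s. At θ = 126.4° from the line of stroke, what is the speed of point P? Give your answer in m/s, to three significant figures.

0.410

ω = 9.09 rad/s.  Crank-pin speed |V_A| = rω = 0.59449 m/s, perpendicular to OA.
Rod angle: sinφ = −(r/L) sinθ ⇒ φ = -16.458°; ω_rod = −rω cosθ/√(L²−r²sin²θ) = +1.9798 rad/s.
V_P = V_A + ω_rod × AP, with AP = 0.1394 m along the rod.
Components: V_Px = −rω sinθ − a·ω_rod·sinφ = -0.40031 m/s;  V_Py = rω cosθ + a·ω_rod·cosφ = -0.0881 m/s.
|V_P| = √(V_Px² + V_Py²) = 0.40989 m/s.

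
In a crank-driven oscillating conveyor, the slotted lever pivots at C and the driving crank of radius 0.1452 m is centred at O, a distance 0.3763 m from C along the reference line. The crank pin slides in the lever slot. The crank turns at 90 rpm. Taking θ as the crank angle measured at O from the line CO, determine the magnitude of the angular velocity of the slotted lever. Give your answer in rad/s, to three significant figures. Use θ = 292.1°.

ω = 9.425 rad/s (from 90 rpm).
Crank pin A relative to C: A = (d + r cosθ, r sinθ); lever angle φ = atan2(r sinθ, d + r cosθ).
Differentiating tanφ: φ̇ = rω(d cosθ + r)/(d² + r² + 2dr cosθ).
d² + r² + 2dr cosθ = |CA|² = 0.203798 m²;  d cosθ + r = +0.28677 m.
|ω_lever| = |0.1452·9.425·+0.28677| / 0.203798 = 1.9256 rad/s.

1.93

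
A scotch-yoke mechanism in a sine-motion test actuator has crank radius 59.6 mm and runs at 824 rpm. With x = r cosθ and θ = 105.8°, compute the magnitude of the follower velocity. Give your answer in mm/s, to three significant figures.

4950

ω = 86.29 rad/s (from 824 rpm).
x = r cosθ ⇒ ẋ = −rω sinθ.
|v| = rω|sinθ| = 0.0596·86.29·|sin 105.8°| = 4.9485 m/s = 4948.5 mm/s.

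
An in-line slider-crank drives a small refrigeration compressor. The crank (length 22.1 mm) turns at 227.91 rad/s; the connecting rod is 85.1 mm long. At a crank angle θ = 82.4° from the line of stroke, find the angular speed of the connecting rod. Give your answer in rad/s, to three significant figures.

ω = 227.9 rad/s
The rod makes angle φ with the slider axis where L sinφ = r sinθ; differentiating, L cosφ·φ̇ = r ω cosθ.
L cosφ = √(L² − r² sin²θ) = 0.082232 m.
|ω_rod| = r ω |cosθ| / √(L² − r² sin²θ) = 0.0221·227.9·0.13226/0.082232 = 8.1008 rad/s.

8.10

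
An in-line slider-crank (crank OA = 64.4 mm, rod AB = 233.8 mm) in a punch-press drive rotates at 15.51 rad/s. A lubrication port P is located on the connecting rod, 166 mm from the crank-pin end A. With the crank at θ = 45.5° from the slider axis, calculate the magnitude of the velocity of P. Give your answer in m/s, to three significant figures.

ω = 15.51 rad/s.  Crank-pin speed |V_A| = rω = 0.99884 m/s, perpendicular to OA.
Rod angle: sinφ = −(r/L) sinθ ⇒ φ = -11.330°; ω_rod = −rω cosθ/√(L²−r²sin²θ) = -3.054 rad/s.
V_P = V_A + ω_rod × AP, with AP = 0.166 m along the rod.
Components: V_Px = −rω sinθ − a·ω_rod·sinφ = -0.81202 m/s;  V_Py = rω cosθ + a·ω_rod·cosφ = +0.20302 m/s.
|V_P| = √(V_Px² + V_Py²) = 0.83702 m/s.

0.837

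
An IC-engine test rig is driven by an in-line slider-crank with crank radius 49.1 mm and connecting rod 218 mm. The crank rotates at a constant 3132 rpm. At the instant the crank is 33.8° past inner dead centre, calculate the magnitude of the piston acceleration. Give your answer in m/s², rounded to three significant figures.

ω = 2π·3132/60 = 328 rad/s
x(θ) = r cosθ + √(L² − r² sin²θ); with ω constant, a = ω²·d²x/dθ².
d²x/dθ² = −r cosθ − r²(cos2θ)/√u − r⁴ sin²2θ/(4u^{3/2}),  u = L² − r² sin²θ = 0.0467779 m².
Substituting r = 0.0491 m, L = 0.218 m, θ = 33.8°: d²x/dθ² = -0.045172 m.
a = ω²·d²x/dθ² = (328)²·(-0.045172) = -4859.2 m/s²;  |a| = 4859.2 m/s².

4860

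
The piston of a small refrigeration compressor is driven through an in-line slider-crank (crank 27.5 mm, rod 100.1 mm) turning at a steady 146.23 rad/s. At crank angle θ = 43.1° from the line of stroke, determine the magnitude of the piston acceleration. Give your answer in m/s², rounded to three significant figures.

ω = 146.2 rad/s
x(θ) = r cosθ + √(L² − r² sin²θ); with ω constant, a = ω²·d²x/dθ².
d²x/dθ² = −r cosθ − r²(cos2θ)/√u − r⁴ sin²2θ/(4u^{3/2}),  u = L² − r² sin²θ = 0.00966694 m².
Substituting r = 0.0275 m, L = 0.1001 m, θ = 43.1°: d²x/dθ² = -0.020739 m.
a = ω²·d²x/dθ² = (146.2)²·(-0.020739) = -443.47 m/s²;  |a| = 443.47 m/s².

443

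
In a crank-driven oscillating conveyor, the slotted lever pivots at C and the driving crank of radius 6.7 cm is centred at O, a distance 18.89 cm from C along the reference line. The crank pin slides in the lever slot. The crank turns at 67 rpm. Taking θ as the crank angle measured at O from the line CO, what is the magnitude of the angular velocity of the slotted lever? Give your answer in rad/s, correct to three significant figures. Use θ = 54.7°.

ω = 7.016 rad/s (from 67 rpm).
Crank pin A relative to C: A = (d + r cosθ, r sinθ); lever angle φ = atan2(r sinθ, d + r cosθ).
Differentiating tanφ: φ̇ = rω(d cosθ + r)/(d² + r² + 2dr cosθ).
d² + r² + 2dr cosθ = |CA|² = 0.0547993 m²;  d cosθ + r = +0.17616 m.
|ω_lever| = |0.067·7.016·+0.17616| / 0.0547993 = 1.5111 rad/s.

1.51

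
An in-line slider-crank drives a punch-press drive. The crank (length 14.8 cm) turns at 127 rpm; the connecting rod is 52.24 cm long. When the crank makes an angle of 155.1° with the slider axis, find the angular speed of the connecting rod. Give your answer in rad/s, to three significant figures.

ω = 13.3 rad/s (converted from 127 rpm).
The rod makes angle φ with the slider axis where L sinφ = r sinθ; differentiating, L cosφ·φ̇ = r ω cosθ.
L cosφ = √(L² − r² sin²θ) = 0.51867 m.
|ω_rod| = r ω |cosθ| / √(L² − r² sin²θ) = 0.148·13.3·0.90704/0.51867 = 3.4422 rad/s.

3.44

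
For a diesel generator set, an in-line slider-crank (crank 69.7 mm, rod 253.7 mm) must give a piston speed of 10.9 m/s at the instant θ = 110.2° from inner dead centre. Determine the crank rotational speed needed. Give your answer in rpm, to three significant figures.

1760

For an in-line slider-crank, |v_piston| = rω|sinθ|·[1 + r cosθ/√(L² − r² sin²θ)].
With r = 0.0697 m, L = 0.2537 m, θ = 110.2°: the bracketed kinematic factor |dx/dθ| = 0.05899 m.
ω = v/|dx/dθ| = 10.9/0.05899 = 184.78 rad/s.
N = 60ω/(2π) = 1764.5 rpm.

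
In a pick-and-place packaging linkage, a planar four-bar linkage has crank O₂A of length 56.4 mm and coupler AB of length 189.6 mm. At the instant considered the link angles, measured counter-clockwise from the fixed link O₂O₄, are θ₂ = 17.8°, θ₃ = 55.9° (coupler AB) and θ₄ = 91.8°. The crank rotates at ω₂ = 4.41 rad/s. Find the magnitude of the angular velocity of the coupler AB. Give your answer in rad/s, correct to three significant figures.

2.15

ω₂ = 4.41 rad/s
Differentiating the loop-closure r₂e^{iθ₂}+r₃e^{iθ₃}=r₁+r₄e^{iθ₄} gives r₂ω₂e^{iθ₂}+r₃ω₃e^{iθ₃}=r₄ω₄e^{iθ₄}.
Eliminating the other unknown: ω₃ = r₂ω₂ sin(θ₄−θ₂) / [r₃ sin(θ₃−θ₄)].
Numerator sine = +0.96126; denominator sine = -0.58637.
Result = 0.0564·4.41·(+0.96126) / (0.1896·(-0.58637)) = -2.1505 rad/s; magnitude 2.1505 rad/s.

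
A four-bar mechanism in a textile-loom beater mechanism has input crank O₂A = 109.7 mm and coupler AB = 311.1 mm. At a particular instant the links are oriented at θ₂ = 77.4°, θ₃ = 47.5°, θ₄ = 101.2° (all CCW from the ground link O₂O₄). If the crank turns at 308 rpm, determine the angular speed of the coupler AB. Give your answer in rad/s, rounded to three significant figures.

5.69

ω₂ = 32.25 rad/s (from 308 rpm).
Differentiating the loop-closure r₂e^{iθ₂}+r₃e^{iθ₃}=r₁+r₄e^{iθ₄} gives r₂ω₂e^{iθ₂}+r₃ω₃e^{iθ₃}=r₄ω₄e^{iθ₄}.
Eliminating the other unknown: ω₃ = r₂ω₂ sin(θ₄−θ₂) / [r₃ sin(θ₃−θ₄)].
Numerator sine = +0.40355; denominator sine = -0.80593.
Result = 0.1097·32.25·(+0.40355) / (0.3111·(-0.80593)) = -5.6948 rad/s; magnitude 5.6948 rad/s.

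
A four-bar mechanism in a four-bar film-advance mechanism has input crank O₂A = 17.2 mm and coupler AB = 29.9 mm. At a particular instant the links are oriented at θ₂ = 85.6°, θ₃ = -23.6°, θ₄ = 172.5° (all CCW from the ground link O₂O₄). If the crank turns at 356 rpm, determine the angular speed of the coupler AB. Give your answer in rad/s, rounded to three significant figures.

ω₂ = 37.28 rad/s (from 356 rpm).
Differentiating the loop-closure r₂e^{iθ₂}+r₃e^{iθ₃}=r₁+r₄e^{iθ₄} gives r₂ω₂e^{iθ₂}+r₃ω₃e^{iθ₃}=r₄ω₄e^{iθ₄}.
Eliminating the other unknown: ω₃ = r₂ω₂ sin(θ₄−θ₂) / [r₃ sin(θ₃−θ₄)].
Numerator sine = +0.99854; denominator sine = +0.27731.
Result = 0.0172·37.28·(+0.99854) / (0.0299·(+0.27731)) = +77.22 rad/s; magnitude 77.22 rad/s.

77.2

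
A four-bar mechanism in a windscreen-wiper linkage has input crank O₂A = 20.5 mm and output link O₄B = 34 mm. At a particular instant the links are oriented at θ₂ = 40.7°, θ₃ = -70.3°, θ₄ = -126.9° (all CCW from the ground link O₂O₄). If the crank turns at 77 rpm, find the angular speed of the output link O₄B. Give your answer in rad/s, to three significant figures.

ω₂ = 8.063 rad/s (from 77 rpm).
Differentiating the loop-closure r₂e^{iθ₂}+r₃e^{iθ₃}=r₁+r₄e^{iθ₄} gives r₂ω₂e^{iθ₂}+r₃ω₃e^{iθ₃}=r₄ω₄e^{iθ₄}.
Eliminating the other unknown: ω₄ = r₂ω₂ sin(θ₂−θ₃) / [r₄ sin(θ₄−θ₃)].
Numerator sine = +0.93358; denominator sine = -0.83485.
Result = 0.0205·8.063·(+0.93358) / (0.034·(-0.83485)) = -5.4367 rad/s; magnitude 5.4367 rad/s.

5.44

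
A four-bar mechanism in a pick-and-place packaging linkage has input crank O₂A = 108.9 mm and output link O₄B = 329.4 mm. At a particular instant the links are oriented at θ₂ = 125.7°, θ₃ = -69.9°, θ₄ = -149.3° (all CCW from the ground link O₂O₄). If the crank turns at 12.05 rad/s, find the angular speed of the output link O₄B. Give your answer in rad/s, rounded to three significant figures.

ω₂ = 12.05 rad/s
Differentiating the loop-closure r₂e^{iθ₂}+r₃e^{iθ₃}=r₁+r₄e^{iθ₄} gives r₂ω₂e^{iθ₂}+r₃ω₃e^{iθ₃}=r₄ω₄e^{iθ₄}.
Eliminating the other unknown: ω₄ = r₂ω₂ sin(θ₂−θ₃) / [r₄ sin(θ₄−θ₃)].
Numerator sine = -0.26892; denominator sine = -0.98294.
Result = 0.1089·12.05·(-0.26892) / (0.3294·(-0.98294)) = +1.0899 rad/s; magnitude 1.0899 rad/s.

1.09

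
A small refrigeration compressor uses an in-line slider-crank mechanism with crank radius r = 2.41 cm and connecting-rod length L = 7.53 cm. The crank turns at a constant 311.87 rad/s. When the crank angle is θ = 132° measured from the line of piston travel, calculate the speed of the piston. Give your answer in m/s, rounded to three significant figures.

4.35

ω = 311.9 rad/s
For an in-line slider-crank, x = r cosθ + √(L² − r² sin²θ), so v = −rω sinθ·[1 + r cosθ/√(L² − r² sin²θ)].
With r = 0.0241 m, L = 0.0753 m, θ = 132°: √(L² − r² sin²θ) = 0.073139 m.
v = −0.0241·311.9·0.74314·[1 + 0.0241·-0.66913/0.073139] = -4.354 m/s.
|v| = 4.354 m/s.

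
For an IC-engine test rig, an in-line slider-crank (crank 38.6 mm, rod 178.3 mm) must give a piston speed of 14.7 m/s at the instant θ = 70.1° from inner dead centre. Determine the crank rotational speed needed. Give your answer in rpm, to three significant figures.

For an in-line slider-crank, |v_piston| = rω|sinθ|·[1 + r cosθ/√(L² − r² sin²θ)].
With r = 0.0386 m, L = 0.1783 m, θ = 70.1°: the bracketed kinematic factor |dx/dθ| = 0.039027 m.
ω = v/|dx/dθ| = 14.7/0.039027 = 376.66 rad/s.
N = 60ω/(2π) = 3596.9 rpm.

3600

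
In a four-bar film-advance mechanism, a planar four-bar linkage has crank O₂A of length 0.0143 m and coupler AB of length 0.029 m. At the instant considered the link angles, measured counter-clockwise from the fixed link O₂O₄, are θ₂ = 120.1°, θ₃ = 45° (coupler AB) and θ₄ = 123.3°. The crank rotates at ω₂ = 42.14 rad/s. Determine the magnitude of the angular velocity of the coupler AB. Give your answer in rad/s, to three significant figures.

1.18

ω₂ = 42.14 rad/s
Differentiating the loop-closure r₂e^{iθ₂}+r₃e^{iθ₃}=r₁+r₄e^{iθ₄} gives r₂ω₂e^{iθ₂}+r₃ω₃e^{iθ₃}=r₄ω₄e^{iθ₄}.
Eliminating the other unknown: ω₃ = r₂ω₂ sin(θ₄−θ₂) / [r₃ sin(θ₃−θ₄)].
Numerator sine = +0.05582; denominator sine = -0.97922.
Result = 0.0143·42.14·(+0.05582) / (0.029·(-0.97922)) = -1.1845 rad/s; magnitude 1.1845 rad/s.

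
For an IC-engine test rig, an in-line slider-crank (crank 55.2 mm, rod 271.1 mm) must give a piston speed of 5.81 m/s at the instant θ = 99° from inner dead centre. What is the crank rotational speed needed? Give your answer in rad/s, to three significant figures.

110

For an in-line slider-crank, |v_piston| = rω|sinθ|·[1 + r cosθ/√(L² − r² sin²θ)].
With r = 0.0552 m, L = 0.2711 m, θ = 99°: the bracketed kinematic factor |dx/dθ| = 0.052748 m.
ω = v/|dx/dθ| = 5.81/0.052748 = 110.15 rad/s.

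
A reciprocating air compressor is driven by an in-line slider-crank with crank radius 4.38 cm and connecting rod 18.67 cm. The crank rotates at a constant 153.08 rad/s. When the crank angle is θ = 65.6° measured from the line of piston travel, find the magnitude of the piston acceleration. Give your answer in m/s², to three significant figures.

264

ω = 153.1 rad/s
x(θ) = r cosθ + √(L² − r² sin²θ); with ω constant, a = ω²·d²x/dθ².
d²x/dθ² = −r cosθ − r²(cos2θ)/√u − r⁴ sin²2θ/(4u^{3/2}),  u = L² − r² sin²θ = 0.0332658 m².
Substituting r = 0.0438 m, L = 0.1867 m, θ = 65.6°: d²x/dθ² = -0.011251 m.
a = ω²·d²x/dθ² = (153.1)²·(-0.011251) = -263.66 m/s²;  |a| = 263.66 m/s².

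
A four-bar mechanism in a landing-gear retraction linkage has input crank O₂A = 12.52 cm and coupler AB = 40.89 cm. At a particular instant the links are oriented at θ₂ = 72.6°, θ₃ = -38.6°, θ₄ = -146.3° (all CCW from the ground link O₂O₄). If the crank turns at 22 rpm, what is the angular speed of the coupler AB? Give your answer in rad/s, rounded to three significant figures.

0.465

ω₂ = 2.304 rad/s (from 22 rpm).
Differentiating the loop-closure r₂e^{iθ₂}+r₃e^{iθ₃}=r₁+r₄e^{iθ₄} gives r₂ω₂e^{iθ₂}+r₃ω₃e^{iθ₃}=r₄ω₄e^{iθ₄}.
Eliminating the other unknown: ω₃ = r₂ω₂ sin(θ₄−θ₂) / [r₃ sin(θ₃−θ₄)].
Numerator sine = +0.62796; denominator sine = +0.95266.
Result = 0.1252·2.304·(+0.62796) / (0.4089·(+0.95266)) = +0.46498 rad/s; magnitude 0.46498 rad/s.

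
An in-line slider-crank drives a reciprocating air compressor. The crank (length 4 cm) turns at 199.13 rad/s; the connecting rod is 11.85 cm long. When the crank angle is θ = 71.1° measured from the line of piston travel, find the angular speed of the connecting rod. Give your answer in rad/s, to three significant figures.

23.0

ω = 199.1 rad/s
The rod makes angle φ with the slider axis where L sinφ = r sinθ; differentiating, L cosφ·φ̇ = r ω cosθ.
L cosφ = √(L² − r² sin²θ) = 0.11229 m.
|ω_rod| = r ω |cosθ| / √(L² − r² sin²θ) = 0.04·199.1·0.32392/0.11229 = 22.976 rad/s.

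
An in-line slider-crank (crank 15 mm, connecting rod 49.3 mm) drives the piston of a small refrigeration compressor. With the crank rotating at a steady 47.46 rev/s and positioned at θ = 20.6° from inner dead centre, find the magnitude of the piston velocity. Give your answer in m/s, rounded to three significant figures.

2.02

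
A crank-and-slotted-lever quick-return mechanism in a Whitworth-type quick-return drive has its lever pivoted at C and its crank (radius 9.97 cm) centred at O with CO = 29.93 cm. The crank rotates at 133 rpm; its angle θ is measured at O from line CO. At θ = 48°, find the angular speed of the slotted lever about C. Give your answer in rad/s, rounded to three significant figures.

ω = 13.93 rad/s (from 133 rpm).
Crank pin A relative to C: A = (d + r cosθ, r sinθ); lever angle φ = atan2(r sinθ, d + r cosθ).
Differentiating tanφ: φ̇ = rω(d cosθ + r)/(d² + r² + 2dr cosθ).
d² + r² + 2dr cosθ = |CA|² = 0.139455 m²;  d cosθ + r = +0.29997 m.
|ω_lever| = |0.0997·13.93·+0.29997| / 0.139455 = 2.9869 rad/s.

2.99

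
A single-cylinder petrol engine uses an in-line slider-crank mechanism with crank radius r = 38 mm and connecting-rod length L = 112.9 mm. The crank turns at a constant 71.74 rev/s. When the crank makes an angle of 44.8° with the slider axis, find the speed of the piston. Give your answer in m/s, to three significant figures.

ω = 2π·71.7 = 450.8 rad/s
For an in-line slider-crank, x = r cosθ + √(L² − r² sin²θ), so v = −rω sinθ·[1 + r cosθ/√(L² − r² sin²θ)].
With r = 0.038 m, L = 0.1129 m, θ = 44.8°: √(L² − r² sin²θ) = 0.10968 m.
v = −0.038·450.8·0.70463·[1 + 0.038·0.70957/0.10968] = -15.037 m/s.
|v| = 15.037 m/s.

15.0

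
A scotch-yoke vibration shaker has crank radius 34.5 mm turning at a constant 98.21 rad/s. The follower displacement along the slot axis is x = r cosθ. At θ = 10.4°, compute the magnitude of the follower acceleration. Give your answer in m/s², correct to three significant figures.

327

ω = 98.21 rad/s
x = r cosθ ⇒ ẍ = −rω² cosθ (ω constant).
|a| = rω²|cosθ| = 0.0345·(98.21)²·|cos 10.4°| = 327.29 m/s².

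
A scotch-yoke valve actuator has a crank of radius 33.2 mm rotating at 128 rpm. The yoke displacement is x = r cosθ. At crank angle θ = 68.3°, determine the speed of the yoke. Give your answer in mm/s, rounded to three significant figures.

ω = 13.4 rad/s (from 128 rpm).
x = r cosθ ⇒ ẋ = −rω sinθ.
|v| = rω|sinθ| = 0.0332·13.4·|sin 68.3°| = 0.41348 m/s = 413.48 mm/s.

413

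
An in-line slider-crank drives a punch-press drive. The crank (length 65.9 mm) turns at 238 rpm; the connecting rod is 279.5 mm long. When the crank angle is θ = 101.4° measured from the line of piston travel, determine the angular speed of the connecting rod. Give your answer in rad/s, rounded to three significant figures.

ω = 24.92 rad/s (converted from 238 rpm).
The rod makes angle φ with the slider axis where L sinφ = r sinθ; differentiating, L cosφ·φ̇ = r ω cosθ.
L cosφ = √(L² − r² sin²θ) = 0.27193 m.
|ω_rod| = r ω |cosθ| / √(L² − r² sin²θ) = 0.0659·24.92·0.19766/0.27193 = 1.1938 rad/s.

1.19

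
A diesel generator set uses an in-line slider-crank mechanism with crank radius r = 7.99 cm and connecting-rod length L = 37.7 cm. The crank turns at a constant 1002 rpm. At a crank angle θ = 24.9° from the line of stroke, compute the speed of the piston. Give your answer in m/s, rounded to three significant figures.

4.21

ω = 2π·1002/60 = 104.9 rad/s
For an in-line slider-crank, x = r cosθ + √(L² − r² sin²θ), so v = −rω sinθ·[1 + r cosθ/√(L² − r² sin²θ)].
With r = 0.0799 m, L = 0.377 m, θ = 24.9°: √(L² − r² sin²θ) = 0.3755 m.
v = −0.0799·104.9·0.42104·[1 + 0.0799·0.90704/0.3755] = -4.2112 m/s.
|v| = 4.2112 m/s.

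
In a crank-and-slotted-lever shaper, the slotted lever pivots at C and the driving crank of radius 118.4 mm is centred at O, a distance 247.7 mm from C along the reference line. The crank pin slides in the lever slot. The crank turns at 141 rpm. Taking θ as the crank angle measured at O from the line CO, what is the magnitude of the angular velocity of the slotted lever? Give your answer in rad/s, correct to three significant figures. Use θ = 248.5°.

0.896

ω = 14.77 rad/s (from 141 rpm).
Crank pin A relative to C: A = (d + r cosθ, r sinθ); lever angle φ = atan2(r sinθ, d + r cosθ).
Differentiating tanφ: φ̇ = rω(d cosθ + r)/(d² + r² + 2dr cosθ).
d² + r² + 2dr cosθ = |CA|² = 0.0538766 m²;  d cosθ + r = +0.027618 m.
|ω_lever| = |0.1184·14.77·+0.027618| / 0.0538766 = 0.89616 rad/s.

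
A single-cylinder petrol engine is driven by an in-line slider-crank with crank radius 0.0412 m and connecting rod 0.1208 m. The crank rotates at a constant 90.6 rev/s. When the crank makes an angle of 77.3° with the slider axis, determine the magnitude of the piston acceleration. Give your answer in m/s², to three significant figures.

1400

ω = 2π·90.6 = 569.3 rad/s
x(θ) = r cosθ + √(L² − r² sin²θ); with ω constant, a = ω²·d²x/dθ².
d²x/dθ² = −r cosθ − r²(cos2θ)/√u − r⁴ sin²2θ/(4u^{3/2}),  u = L² − r² sin²θ = 0.0129772 m².
Substituting r = 0.0412 m, L = 0.1208 m, θ = 77.3°: d²x/dθ² = +0.0043129 m.
a = ω²·d²x/dθ² = (569.3)²·(+0.0043129) = +1397.6 m/s²;  |a| = 1397.6 m/s².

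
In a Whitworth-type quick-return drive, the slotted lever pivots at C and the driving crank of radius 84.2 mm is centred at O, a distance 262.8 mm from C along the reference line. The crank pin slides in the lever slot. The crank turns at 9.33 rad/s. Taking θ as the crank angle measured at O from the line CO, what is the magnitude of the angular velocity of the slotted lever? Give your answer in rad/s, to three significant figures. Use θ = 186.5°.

ω = 9.33 rad/s
Crank pin A relative to C: A = (d + r cosθ, r sinθ); lever angle φ = atan2(r sinθ, d + r cosθ).
Differentiating tanφ: φ̇ = rω(d cosθ + r)/(d² + r² + 2dr cosθ).
d² + r² + 2dr cosθ = |CA|² = 0.0321824 m²;  d cosθ + r = -0.17691 m.
|ω_lever| = |0.0842·9.33·-0.17691| / 0.0321824 = 4.3185 rad/s.

4.32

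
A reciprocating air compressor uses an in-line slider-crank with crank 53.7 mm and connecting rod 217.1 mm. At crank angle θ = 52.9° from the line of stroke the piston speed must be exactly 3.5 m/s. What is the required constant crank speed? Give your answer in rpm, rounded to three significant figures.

677

For an in-line slider-crank, |v_piston| = rω|sinθ|·[1 + r cosθ/√(L² − r² sin²θ)].
With r = 0.0537 m, L = 0.2171 m, θ = 52.9°: the bracketed kinematic factor |dx/dθ| = 0.049349 m.
ω = v/|dx/dθ| = 3.5/0.049349 = 70.924 rad/s.
N = 60ω/(2π) = 677.27 rpm.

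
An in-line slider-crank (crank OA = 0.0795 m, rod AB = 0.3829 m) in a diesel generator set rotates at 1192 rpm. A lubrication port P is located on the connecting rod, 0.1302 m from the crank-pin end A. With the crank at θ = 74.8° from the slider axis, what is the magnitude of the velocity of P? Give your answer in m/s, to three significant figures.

9.91

ω = 124.8 rad/s.  Crank-pin speed |V_A| = rω = 9.9237 m/s, perpendicular to OA.
Rod angle: sinφ = −(r/L) sinθ ⇒ φ = -11.558°; ω_rod = −rω cosθ/√(L²−r²sin²θ) = -6.9358 rad/s.
V_P = V_A + ω_rod × AP, with AP = 0.1302 m along the rod.
Components: V_Px = −rω sinθ − a·ω_rod·sinφ = -9.7574 m/s;  V_Py = rω cosθ + a·ω_rod·cosφ = +1.7171 m/s.
|V_P| = √(V_Px² + V_Py²) = 9.9074 m/s.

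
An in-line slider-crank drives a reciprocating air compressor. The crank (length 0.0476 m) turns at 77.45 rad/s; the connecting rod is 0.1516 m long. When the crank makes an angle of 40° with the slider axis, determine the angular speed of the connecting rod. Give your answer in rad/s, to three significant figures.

19.0

ω = 77.45 rad/s
The rod makes angle φ with the slider axis where L sinφ = r sinθ; differentiating, L cosφ·φ̇ = r ω cosθ.
L cosφ = √(L² − r² sin²θ) = 0.14848 m.
|ω_rod| = r ω |cosθ| / √(L² − r² sin²θ) = 0.0476·77.45·0.76604/0.14848 = 19.02 rad/s.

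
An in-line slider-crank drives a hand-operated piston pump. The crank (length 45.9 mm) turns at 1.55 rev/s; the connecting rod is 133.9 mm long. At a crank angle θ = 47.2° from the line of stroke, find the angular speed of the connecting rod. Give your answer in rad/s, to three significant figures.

ω = 9.739 rad/s (converted from 1.55 rev/s).
The rod makes angle φ with the slider axis where L sinφ = r sinθ; differentiating, L cosφ·φ̇ = r ω cosθ.
L cosφ = √(L² − r² sin²θ) = 0.1296 m.
|ω_rod| = r ω |cosθ| / √(L² − r² sin²θ) = 0.0459·9.739·0.67944/0.1296 = 2.3436 rad/s.

2.34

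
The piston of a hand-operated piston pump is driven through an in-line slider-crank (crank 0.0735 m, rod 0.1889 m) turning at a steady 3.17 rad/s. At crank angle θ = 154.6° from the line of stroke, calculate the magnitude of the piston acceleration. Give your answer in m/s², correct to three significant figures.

0.476

ω = 3.17 rad/s
x(θ) = r cosθ + √(L² − r² sin²θ); with ω constant, a = ω²·d²x/dθ².
d²x/dθ² = −r cosθ − r²(cos2θ)/√u − r⁴ sin²2θ/(4u^{3/2}),  u = L² − r² sin²θ = 0.0346893 m².
Substituting r = 0.0735 m, L = 0.1889 m, θ = 154.6°: d²x/dθ² = +0.047385 m.
a = ω²·d²x/dθ² = (3.17)²·(+0.047385) = +0.47616 m/s²;  |a| = 0.47616 m/s².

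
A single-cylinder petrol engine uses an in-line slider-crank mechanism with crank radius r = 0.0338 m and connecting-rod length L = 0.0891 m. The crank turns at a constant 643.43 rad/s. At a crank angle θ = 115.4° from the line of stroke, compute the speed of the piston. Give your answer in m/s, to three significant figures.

16.2

ω = 643.4 rad/s
For an in-line slider-crank, x = r cosθ + √(L² − r² sin²θ), so v = −rω sinθ·[1 + r cosθ/√(L² − r² sin²θ)].
With r = 0.0338 m, L = 0.0891 m, θ = 115.4°: √(L² − r² sin²θ) = 0.083705 m.
v = −0.0338·643.4·0.90334·[1 + 0.0338·-0.42894/0.083705] = -16.243 m/s.
|v| = 16.243 m/s.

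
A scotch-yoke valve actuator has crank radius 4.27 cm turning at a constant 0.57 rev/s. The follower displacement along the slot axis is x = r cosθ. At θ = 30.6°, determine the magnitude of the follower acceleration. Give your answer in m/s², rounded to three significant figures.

ω = 3.581 rad/s (from 0.57 rev/s).
x = r cosθ ⇒ ẍ = −rω² cosθ (ω constant).
|a| = rω²|cosθ| = 0.0427·(3.581)²·|cos 30.6°| = 0.47142 m/s².

0.471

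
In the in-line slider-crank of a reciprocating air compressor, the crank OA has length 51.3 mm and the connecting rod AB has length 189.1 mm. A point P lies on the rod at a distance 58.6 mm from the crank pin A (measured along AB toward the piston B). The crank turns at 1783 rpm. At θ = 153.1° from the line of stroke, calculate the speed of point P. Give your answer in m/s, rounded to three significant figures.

ω = 186.7 rad/s.  Crank-pin speed |V_A| = rω = 9.5785 m/s, perpendicular to OA.
Rod angle: sinφ = −(r/L) sinθ ⇒ φ = -7.050°; ω_rod = −rω cosθ/√(L²−r²sin²θ) = +45.516 rad/s.
V_P = V_A + ω_rod × AP, with AP = 0.0586 m along the rod.
Components: V_Px = −rω sinθ − a·ω_rod·sinφ = -4.0063 m/s;  V_Py = rω cosθ + a·ω_rod·cosφ = -5.895 m/s.
|V_P| = √(V_Px² + V_Py²) = 7.1275 m/s.

7.13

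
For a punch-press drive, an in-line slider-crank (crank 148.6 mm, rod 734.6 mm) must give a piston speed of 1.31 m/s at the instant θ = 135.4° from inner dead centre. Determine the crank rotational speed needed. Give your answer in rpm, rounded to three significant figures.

140

For an in-line slider-crank, |v_piston| = rω|sinθ|·[1 + r cosθ/√(L² − r² sin²θ)].
With r = 0.1486 m, L = 0.7346 m, θ = 135.4°: the bracketed kinematic factor |dx/dθ| = 0.089158 m.
ω = v/|dx/dθ| = 1.31/0.089158 = 14.693 rad/s.
N = 60ω/(2π) = 140.31 rpm.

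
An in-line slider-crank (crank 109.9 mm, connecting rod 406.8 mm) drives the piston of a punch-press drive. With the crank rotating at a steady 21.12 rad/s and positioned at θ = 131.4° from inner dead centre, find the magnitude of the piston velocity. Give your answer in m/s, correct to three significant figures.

1.42

ω = 21.12 rad/s
For an in-line slider-crank, x = r cosθ + √(L² − r² sin²θ), so v = −rω sinθ·[1 + r cosθ/√(L² − r² sin²θ)].
With r = 0.1099 m, L = 0.4068 m, θ = 131.4°: √(L² − r² sin²θ) = 0.39836 m.
v = −0.1099·21.12·0.75011·[1 + 0.1099·-0.66131/0.39836] = -1.4234 m/s.
|v| = 1.4234 m/s.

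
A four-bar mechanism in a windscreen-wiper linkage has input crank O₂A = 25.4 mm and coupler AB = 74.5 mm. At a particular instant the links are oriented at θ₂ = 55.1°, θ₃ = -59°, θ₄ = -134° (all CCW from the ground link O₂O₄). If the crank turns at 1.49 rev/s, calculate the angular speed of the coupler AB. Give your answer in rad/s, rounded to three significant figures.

0.523

ω₂ = 9.362 rad/s (from 1.49 rev/s).
Differentiating the loop-closure r₂e^{iθ₂}+r₃e^{iθ₃}=r₁+r₄e^{iθ₄} gives r₂ω₂e^{iθ₂}+r₃ω₃e^{iθ₃}=r₄ω₄e^{iθ₄}.
Eliminating the other unknown: ω₃ = r₂ω₂ sin(θ₄−θ₂) / [r₃ sin(θ₃−θ₄)].
Numerator sine = +0.15816; denominator sine = +0.96593.
Result = 0.0254·9.362·(+0.15816) / (0.0745·(+0.96593)) = +0.52263 rad/s; magnitude 0.52263 rad/s.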